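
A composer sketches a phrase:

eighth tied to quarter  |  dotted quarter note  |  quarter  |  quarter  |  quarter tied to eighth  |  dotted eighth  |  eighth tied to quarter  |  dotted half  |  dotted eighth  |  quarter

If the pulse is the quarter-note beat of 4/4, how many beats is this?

13.5

One quarter-note beat = 4 sixteenth notes.
Each duration in sixteenth notes: eighth tied to quarter (eighth + quarter) = 6; dotted quarter note = 6; quarter = 4; quarter = 4; quarter tied to eighth (quarter + eighth) = 6; dotted eighth = 3; eighth tied to quarter (eighth + quarter) = 6; dotted half = 12; dotted eighth = 3; quarter = 4.
Altogether 6 + 6 + 4 + 4 + 6 + 3 + 6 + 12 + 3 + 4 = 54.
54 ÷ 4 = 13.5 beats.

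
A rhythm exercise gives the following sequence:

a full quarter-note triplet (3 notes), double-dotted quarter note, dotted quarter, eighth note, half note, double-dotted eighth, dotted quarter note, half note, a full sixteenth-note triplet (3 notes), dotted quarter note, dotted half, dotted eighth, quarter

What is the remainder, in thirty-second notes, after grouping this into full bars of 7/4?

39

One bar of 7/4 = 56 thirty-second notes.
Express everything in thirty-second notes: a full quarter-note triplet (3 notes) (three triplet quarters span one half) = 16; double-dotted quarter note = 14; dotted quarter = 12; eighth note = 4; half note = 16; double-dotted eighth = 7; dotted quarter note = 12; half note = 16; a full sixteenth-note triplet (3 notes) (three triplet sixteenths span one eighth) = 4; dotted quarter note = 12; dotted half = 24; dotted eighth = 6; quarter = 8.
Total: 16 + 14 + 12 + 4 + 16 + 7 + 12 + 16 + 4 + 12 + 24 + 6 + 8 = 151.
151 ÷ 56 = 2 complete bars with 39 thirty-second notes remaining.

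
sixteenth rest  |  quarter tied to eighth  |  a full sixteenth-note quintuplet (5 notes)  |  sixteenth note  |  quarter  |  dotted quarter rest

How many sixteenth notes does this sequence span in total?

22

Working in sixteenth notes: sixteenth rest = 1; quarter tied to eighth (quarter + eighth) = 6; a full sixteenth-note quintuplet (5 notes) (five quintuplet sixteenths span one quarter) = 4; sixteenth note = 1; quarter = 4; dotted quarter rest = 6.
Altogether 1 + 6 + 4 + 1 + 4 + 6 = 22 sixteenth notes.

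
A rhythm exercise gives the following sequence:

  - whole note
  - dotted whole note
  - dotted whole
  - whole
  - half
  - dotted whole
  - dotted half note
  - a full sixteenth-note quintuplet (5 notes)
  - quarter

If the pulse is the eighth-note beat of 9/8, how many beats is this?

One eighth-note beat = 2 sixteenth notes.
Express everything in sixteenth notes: whole note = 16; dotted whole note = 24; dotted whole = 24; whole = 16; half = 8; dotted whole = 24; dotted half note = 12; a full sixteenth-note quintuplet (5 notes) (five quintuplet sixteenths span one quarter) = 4; quarter = 4.
Altogether 16 + 24 + 24 + 16 + 8 + 24 + 12 + 4 + 4 = 132.
132 ÷ 2 = 66 beats.

66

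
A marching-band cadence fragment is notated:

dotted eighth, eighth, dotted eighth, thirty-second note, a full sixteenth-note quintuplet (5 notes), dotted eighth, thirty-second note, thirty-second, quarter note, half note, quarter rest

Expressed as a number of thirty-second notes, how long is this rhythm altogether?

65

In thirty-second notes: dotted eighth = 6; eighth = 4; dotted eighth = 6; thirty-second note = 1; a full sixteenth-note quintuplet (5 notes) (five quintuplet sixteenths span one quarter) = 8; dotted eighth = 6; thirty-second note = 1; thirty-second = 1; quarter note = 8; half note = 16; quarter rest = 8.
Adding: 6 + 4 + 6 + 1 + 8 + 6 + 1 + 1 + 8 + 16 + 8 = 65 thirty-second notes.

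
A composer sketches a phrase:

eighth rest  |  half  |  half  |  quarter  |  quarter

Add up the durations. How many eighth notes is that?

13

Convert each value to eighth notes: eighth rest = 1; half = 4; half = 4; quarter = 2; quarter = 2.
Total: 1 + 4 + 4 + 2 + 2 = 13 eighth notes.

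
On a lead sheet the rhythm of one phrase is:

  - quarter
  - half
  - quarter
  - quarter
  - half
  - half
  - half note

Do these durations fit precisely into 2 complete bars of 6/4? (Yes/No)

One bar of 6/4 = 6 quarter notes, so 2 bars = 12.
Convert each value to quarter notes: quarter = 1; half = 2; quarter = 1; quarter = 1; half = 2; half = 2; half note = 2.
Total: 1 + 2 + 1 + 1 + 2 + 2 + 2 = 11.
11 falls short of 12, so the answer is No.

No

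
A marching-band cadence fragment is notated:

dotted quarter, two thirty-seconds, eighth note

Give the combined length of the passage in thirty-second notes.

18

Working in thirty-second notes: dotted quarter = 12; thirty-second = 1; thirty-second = 1; eighth note = 4.
Adding: 12 + 1 + 1 + 4 = 18 thirty-second notes.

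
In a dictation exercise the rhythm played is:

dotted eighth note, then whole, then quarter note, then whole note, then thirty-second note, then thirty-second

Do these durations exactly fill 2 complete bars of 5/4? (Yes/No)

One bar of 5/4 = 40 thirty-second notes, so 2 bars = 80.
Express everything in thirty-second notes: dotted eighth note = 6; whole = 32; quarter note = 8; whole note = 32; thirty-second note = 1; thirty-second = 1.
Sum: 6 + 32 + 8 + 32 + 1 + 1 = 80.
80 equals 80, so the answer is Yes.

Yes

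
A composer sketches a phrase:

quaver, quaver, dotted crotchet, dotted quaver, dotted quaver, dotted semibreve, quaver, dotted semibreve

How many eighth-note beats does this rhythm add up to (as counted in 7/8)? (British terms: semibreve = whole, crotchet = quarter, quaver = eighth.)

One eighth-note beat = 2 sixteenth notes.
Working in sixteenth notes: quaver = 2; quaver = 2; dotted crotchet = 6; dotted quaver = 3; dotted quaver = 3; dotted semibreve = 24; quaver = 2; dotted semibreve = 24.
Altogether 2 + 2 + 6 + 3 + 3 + 24 + 2 + 24 = 66.
66 ÷ 2 = 33 beats.

33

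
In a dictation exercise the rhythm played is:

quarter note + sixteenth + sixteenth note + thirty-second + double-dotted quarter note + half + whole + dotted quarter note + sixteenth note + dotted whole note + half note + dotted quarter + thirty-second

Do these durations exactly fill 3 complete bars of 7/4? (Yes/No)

One bar of 7/4 = 56 thirty-second notes, so 3 bars = 168.
Convert each value to thirty-second notes: quarter note = 8; sixteenth = 2; sixteenth note = 2; thirty-second = 1; double-dotted quarter note = 14; half = 16; whole = 32; dotted quarter note = 12; sixteenth note = 2; dotted whole note = 48; half note = 16; dotted quarter = 12; thirty-second = 1.
Adding: 8 + 2 + 2 + 1 + 14 + 16 + 32 + 12 + 2 + 48 + 16 + 12 + 1 = 166.
166 falls short of 168, so the answer is No.

No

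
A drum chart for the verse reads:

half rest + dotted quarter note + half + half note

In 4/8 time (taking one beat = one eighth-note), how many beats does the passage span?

15

One eighth-note beat = 2 sixteenth notes.
In sixteenth notes: half rest = 8; dotted quarter note = 6; half = 8; half note = 8.
Altogether 8 + 6 + 8 + 8 = 30.
30 ÷ 2 = 15 beats.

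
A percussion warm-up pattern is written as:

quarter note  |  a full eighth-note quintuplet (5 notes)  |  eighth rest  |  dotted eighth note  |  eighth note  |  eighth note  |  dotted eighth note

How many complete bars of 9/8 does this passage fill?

One bar of 9/8 = 18 sixteenth notes.
In sixteenth notes: quarter note = 4; a full eighth-note quintuplet (5 notes) (five quintuplet eighths span one half) = 8; eighth rest = 2; dotted eighth note = 3; eighth note = 2; eighth note = 2; dotted eighth note = 3.
Altogether 4 + 8 + 2 + 3 + 2 + 2 + 3 = 24.
24 ÷ 18 = 1 complete bar with 6 left over.

1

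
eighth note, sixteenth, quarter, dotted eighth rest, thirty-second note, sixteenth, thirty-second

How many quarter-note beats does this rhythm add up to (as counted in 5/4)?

3

One quarter-note beat = 8 thirty-second notes.
Express everything in thirty-second notes: eighth note = 4; sixteenth = 2; quarter = 8; dotted eighth rest = 6; thirty-second note = 1; sixteenth = 2; thirty-second = 1.
Adding: 4 + 2 + 8 + 6 + 1 + 2 + 1 = 24.
24 ÷ 8 = 3 beats.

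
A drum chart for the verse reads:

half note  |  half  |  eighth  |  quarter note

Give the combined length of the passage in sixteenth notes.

In sixteenth notes: half note = 8; half = 8; eighth = 2; quarter note = 4.
Altogether 8 + 8 + 2 + 4 = 22 sixteenth notes.

22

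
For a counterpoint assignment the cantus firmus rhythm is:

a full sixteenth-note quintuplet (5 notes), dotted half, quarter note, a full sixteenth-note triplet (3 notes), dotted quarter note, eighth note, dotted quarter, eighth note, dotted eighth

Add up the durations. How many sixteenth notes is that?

Each duration in sixteenth notes: a full sixteenth-note quintuplet (5 notes) (five quintuplet sixteenths span one quarter) = 4; dotted half = 12; quarter note = 4; a full sixteenth-note triplet (3 notes) (three triplet sixteenths span one eighth) = 2; dotted quarter note = 6; eighth note = 2; dotted quarter = 6; eighth note = 2; dotted eighth = 3.
Total: 4 + 12 + 4 + 2 + 6 + 2 + 6 + 2 + 3 = 41 sixteenth notes.

41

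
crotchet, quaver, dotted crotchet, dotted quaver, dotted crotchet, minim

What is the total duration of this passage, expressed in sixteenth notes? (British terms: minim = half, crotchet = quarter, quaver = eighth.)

Convert each value to sixteenth notes: crotchet = 4; quaver = 2; dotted crotchet = 6; dotted quaver = 3; dotted crotchet = 6; minim = 8.
Sum: 4 + 2 + 6 + 3 + 6 + 8 = 29 sixteenth notes.

29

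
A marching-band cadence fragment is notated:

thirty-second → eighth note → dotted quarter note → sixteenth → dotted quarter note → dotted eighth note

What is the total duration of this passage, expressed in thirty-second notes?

Convert each value to thirty-second notes: thirty-second = 1; eighth note = 4; dotted quarter note = 12; sixteenth = 2; dotted quarter note = 12; dotted eighth note = 6.
Altogether 1 + 4 + 12 + 2 + 12 + 6 = 37 thirty-second notes.

37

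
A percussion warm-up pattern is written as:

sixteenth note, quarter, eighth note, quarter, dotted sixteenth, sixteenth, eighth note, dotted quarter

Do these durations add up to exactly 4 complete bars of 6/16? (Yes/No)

No

One bar of 6/16 = 12 thirty-second notes, so 4 bars = 48.
Express everything in thirty-second notes: sixteenth note = 2; quarter = 8; eighth note = 4; quarter = 8; dotted sixteenth = 3; sixteenth = 2; eighth note = 4; dotted quarter = 12.
Adding: 2 + 8 + 4 + 8 + 3 + 2 + 4 + 12 = 43.
43 falls short of 48, so the answer is No.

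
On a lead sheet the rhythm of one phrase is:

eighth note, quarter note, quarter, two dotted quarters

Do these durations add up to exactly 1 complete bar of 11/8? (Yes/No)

One bar of 11/8 = 11 eighth notes.
In eighth notes: eighth note = 1; quarter note = 2; quarter = 2; dotted quarter = 3; dotted quarter = 3.
Adding: 1 + 2 + 2 + 3 + 3 = 11.
11 equals 11, so the answer is Yes.

Yes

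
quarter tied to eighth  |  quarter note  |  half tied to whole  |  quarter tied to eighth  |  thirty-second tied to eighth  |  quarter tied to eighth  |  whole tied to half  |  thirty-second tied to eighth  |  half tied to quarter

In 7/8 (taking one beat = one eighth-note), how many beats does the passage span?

43.5

One eighth-note beat = 4 thirty-second notes.
In thirty-second notes: quarter tied to eighth (quarter + eighth) = 12; quarter note = 8; half tied to whole (half + whole) = 48; quarter tied to eighth (quarter + eighth) = 12; thirty-second tied to eighth (thirty-second + eighth) = 5; quarter tied to eighth (quarter + eighth) = 12; whole tied to half (whole + half) = 48; thirty-second tied to eighth (thirty-second + eighth) = 5; half tied to quarter (half + quarter) = 24.
Total: 12 + 8 + 48 + 12 + 5 + 12 + 48 + 5 + 24 = 174.
174 ÷ 4 = 43.5 beats.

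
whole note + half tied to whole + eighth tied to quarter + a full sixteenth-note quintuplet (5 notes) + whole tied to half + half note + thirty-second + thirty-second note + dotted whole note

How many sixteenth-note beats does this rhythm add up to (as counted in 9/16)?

One sixteenth-note beat = 2 thirty-second notes.
Convert each value to thirty-second notes: whole note = 32; half tied to whole (half + whole) = 48; eighth tied to quarter (eighth + quarter) = 12; a full sixteenth-note quintuplet (5 notes) (five quintuplet sixteenths span one quarter) = 8; whole tied to half (whole + half) = 48; half note = 16; thirty-second = 1; thirty-second note = 1; dotted whole note = 48.
Sum: 32 + 48 + 12 + 8 + 48 + 16 + 1 + 1 + 48 = 214.
214 ÷ 2 = 107 beats.

107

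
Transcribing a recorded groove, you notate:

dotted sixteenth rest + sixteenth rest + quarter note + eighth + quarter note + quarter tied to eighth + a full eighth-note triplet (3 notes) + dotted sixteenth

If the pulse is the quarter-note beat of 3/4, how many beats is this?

6

One quarter-note beat = 8 thirty-second notes.
Each duration in thirty-second notes: dotted sixteenth rest = 3; sixteenth rest = 2; quarter note = 8; eighth = 4; quarter note = 8; quarter tied to eighth (quarter + eighth) = 12; a full eighth-note triplet (3 notes) (three triplet eighths span one quarter) = 8; dotted sixteenth = 3.
Altogether 3 + 2 + 8 + 4 + 8 + 12 + 8 + 3 = 48.
48 ÷ 8 = 6 beats.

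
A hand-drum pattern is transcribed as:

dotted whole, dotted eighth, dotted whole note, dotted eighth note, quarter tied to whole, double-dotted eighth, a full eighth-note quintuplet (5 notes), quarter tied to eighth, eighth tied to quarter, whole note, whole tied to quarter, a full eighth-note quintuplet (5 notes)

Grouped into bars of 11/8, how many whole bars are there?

6

One bar of 11/8 = 44 thirty-second notes.
Each duration in thirty-second notes: dotted whole = 48; dotted eighth = 6; dotted whole note = 48; dotted eighth note = 6; quarter tied to whole (quarter + whole) = 40; double-dotted eighth = 7; a full eighth-note quintuplet (5 notes) (five quintuplet eighths span one half) = 16; quarter tied to eighth (quarter + eighth) = 12; eighth tied to quarter (eighth + quarter) = 12; whole note = 32; whole tied to quarter (whole + quarter) = 40; a full eighth-note quintuplet (5 notes) (five quintuplet eighths span one half) = 16.
Sum: 48 + 6 + 48 + 6 + 40 + 7 + 16 + 12 + 12 + 32 + 40 + 16 = 283.
283 ÷ 44 = 6 complete bars with 19 left over.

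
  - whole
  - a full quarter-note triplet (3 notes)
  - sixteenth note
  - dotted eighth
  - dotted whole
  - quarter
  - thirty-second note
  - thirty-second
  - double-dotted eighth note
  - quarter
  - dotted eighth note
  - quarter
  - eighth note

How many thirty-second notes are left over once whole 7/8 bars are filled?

One bar of 7/8 = 28 thirty-second notes.
Convert each value to thirty-second notes: whole = 32; a full quarter-note triplet (3 notes) (three triplet quarters span one half) = 16; sixteenth note = 2; dotted eighth = 6; dotted whole = 48; quarter = 8; thirty-second note = 1; thirty-second = 1; double-dotted eighth note = 7; quarter = 8; dotted eighth note = 6; quarter = 8; eighth note = 4.
Adding: 32 + 16 + 2 + 6 + 48 + 8 + 1 + 1 + 7 + 8 + 6 + 8 + 4 = 147.
147 ÷ 28 = 5 complete bars with 7 thirty-second notes remaining.

7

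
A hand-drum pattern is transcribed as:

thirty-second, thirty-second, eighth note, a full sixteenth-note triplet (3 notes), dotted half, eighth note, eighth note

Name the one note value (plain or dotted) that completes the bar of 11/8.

sixteenth note

The bar of 11/8 = 44 thirty-second notes.
Working in thirty-second notes: thirty-second = 1; thirty-second = 1; eighth note = 4; a full sixteenth-note triplet (3 notes) (three triplet sixteenths span one eighth) = 4; dotted half = 24; eighth note = 4; eighth note = 4.
Sum: 1 + 1 + 4 + 4 + 24 + 4 + 4 = 42.
Remaining: 44 − 42 = 2 thirty-second notes, which is a sixteenth note.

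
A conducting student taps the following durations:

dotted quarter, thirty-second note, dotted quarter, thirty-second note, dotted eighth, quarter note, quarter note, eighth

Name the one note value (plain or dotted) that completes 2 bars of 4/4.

dotted quarter note

2 bars of 4/4 = 64 thirty-second notes.
Working in thirty-second notes: dotted quarter = 12; thirty-second note = 1; dotted quarter = 12; thirty-second note = 1; dotted eighth = 6; quarter note = 8; quarter note = 8; eighth = 4.
Total: 12 + 1 + 12 + 1 + 6 + 8 + 8 + 4 = 52.
Remaining: 64 − 52 = 12 thirty-second notes, which is a dotted quarter note.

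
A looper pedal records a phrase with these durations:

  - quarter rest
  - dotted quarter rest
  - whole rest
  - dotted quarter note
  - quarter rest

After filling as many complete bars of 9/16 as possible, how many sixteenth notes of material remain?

One bar of 9/16 = 9 sixteenth notes.
Each duration in sixteenth notes: quarter rest = 4; dotted quarter rest = 6; whole rest = 16; dotted quarter note = 6; quarter rest = 4.
Adding: 4 + 6 + 16 + 6 + 4 = 36.
36 ÷ 9 = 4 complete bars with 0 sixteenth notes remaining.

0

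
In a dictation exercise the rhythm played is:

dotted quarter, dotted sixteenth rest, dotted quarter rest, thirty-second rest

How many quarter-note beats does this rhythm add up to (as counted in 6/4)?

3.5

One quarter-note beat = 8 thirty-second notes.
In thirty-second notes: dotted quarter = 12; dotted sixteenth rest = 3; dotted quarter rest = 12; thirty-second rest = 1.
Altogether 12 + 3 + 12 + 1 = 28.
28 ÷ 8 = 3.5 beats.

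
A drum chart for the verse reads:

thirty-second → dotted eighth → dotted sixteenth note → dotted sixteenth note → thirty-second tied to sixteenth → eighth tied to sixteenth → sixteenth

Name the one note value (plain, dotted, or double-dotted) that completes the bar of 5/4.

half note

The bar of 5/4 = 40 thirty-second notes.
In thirty-second notes: thirty-second = 1; dotted eighth = 6; dotted sixteenth note = 3; dotted sixteenth note = 3; thirty-second tied to sixteenth (thirty-second + sixteenth) = 3; eighth tied to sixteenth (eighth + sixteenth) = 6; sixteenth = 2.
Adding: 1 + 6 + 3 + 3 + 3 + 6 + 2 = 24.
Remaining: 40 − 24 = 16 thirty-second notes, which is a half note.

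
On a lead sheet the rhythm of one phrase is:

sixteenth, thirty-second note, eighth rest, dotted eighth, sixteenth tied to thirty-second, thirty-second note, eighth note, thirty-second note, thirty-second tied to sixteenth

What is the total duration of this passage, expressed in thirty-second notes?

25

In thirty-second notes: sixteenth = 2; thirty-second note = 1; eighth rest = 4; dotted eighth = 6; sixteenth tied to thirty-second (sixteenth + thirty-second) = 3; thirty-second note = 1; eighth note = 4; thirty-second note = 1; thirty-second tied to sixteenth (thirty-second + sixteenth) = 3.
Total: 2 + 1 + 4 + 6 + 3 + 1 + 4 + 1 + 3 = 25 thirty-second notes.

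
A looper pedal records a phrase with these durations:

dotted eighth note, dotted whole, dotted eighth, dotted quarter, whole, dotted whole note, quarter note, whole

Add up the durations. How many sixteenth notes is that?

96

In sixteenth notes: dotted eighth note = 3; dotted whole = 24; dotted eighth = 3; dotted quarter = 6; whole = 16; dotted whole note = 24; quarter note = 4; whole = 16.
Altogether 3 + 24 + 3 + 6 + 16 + 24 + 4 + 16 = 96 sixteenth notes.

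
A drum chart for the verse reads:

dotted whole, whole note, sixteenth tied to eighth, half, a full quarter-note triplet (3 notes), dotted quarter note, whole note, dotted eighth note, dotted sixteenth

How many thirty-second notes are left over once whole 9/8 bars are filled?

One bar of 9/8 = 36 thirty-second notes.
Working in thirty-second notes: dotted whole = 48; whole note = 32; sixteenth tied to eighth (sixteenth + eighth) = 6; half = 16; a full quarter-note triplet (3 notes) (three triplet quarters span one half) = 16; dotted quarter note = 12; whole note = 32; dotted eighth note = 6; dotted sixteenth = 3.
Sum: 48 + 32 + 6 + 16 + 16 + 12 + 32 + 6 + 3 = 171.
171 ÷ 36 = 4 complete bars with 27 thirty-second notes remaining.

27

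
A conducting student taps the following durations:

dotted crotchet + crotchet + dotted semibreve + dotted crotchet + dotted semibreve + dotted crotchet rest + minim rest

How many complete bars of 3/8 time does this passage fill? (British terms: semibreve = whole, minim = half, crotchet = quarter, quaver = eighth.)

13

One bar of 3/8 = 3 eighth notes.
Working in eighth notes: dotted crotchet = 3; crotchet = 2; dotted semibreve = 12; dotted crotchet = 3; dotted semibreve = 12; dotted crotchet rest = 3; minim rest = 4.
Total: 3 + 2 + 12 + 3 + 12 + 3 + 4 = 39.
39 ÷ 3 = 13 complete bars with 0 left over.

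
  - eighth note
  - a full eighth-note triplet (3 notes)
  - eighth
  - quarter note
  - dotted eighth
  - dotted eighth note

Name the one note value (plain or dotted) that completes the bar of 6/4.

dotted quarter note

The bar of 6/4 = 24 sixteenth notes.
In sixteenth notes: eighth note = 2; a full eighth-note triplet (3 notes) (three triplet eighths span one quarter) = 4; eighth = 2; quarter note = 4; dotted eighth = 3; dotted eighth note = 3.
Total: 2 + 4 + 2 + 4 + 3 + 3 = 18.
Remaining: 24 − 18 = 6 sixteenth notes, which is a dotted quarter note.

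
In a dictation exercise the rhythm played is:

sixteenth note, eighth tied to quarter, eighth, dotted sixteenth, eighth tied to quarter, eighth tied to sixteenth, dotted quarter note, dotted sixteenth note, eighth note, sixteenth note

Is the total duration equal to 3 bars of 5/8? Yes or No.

One bar of 5/8 = 20 thirty-second notes, so 3 bars = 60.
Convert each value to thirty-second notes: sixteenth note = 2; eighth tied to quarter (eighth + quarter) = 12; eighth = 4; dotted sixteenth = 3; eighth tied to quarter (eighth + quarter) = 12; eighth tied to sixteenth (eighth + sixteenth) = 6; dotted quarter note = 12; dotted sixteenth note = 3; eighth note = 4; sixteenth note = 2.
Total: 2 + 12 + 4 + 3 + 12 + 6 + 12 + 3 + 4 + 2 = 60.
60 equals 60, so the answer is Yes.

Yes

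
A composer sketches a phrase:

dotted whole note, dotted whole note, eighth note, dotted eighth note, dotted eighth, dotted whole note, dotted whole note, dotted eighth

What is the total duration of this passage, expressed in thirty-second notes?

214

Each duration in thirty-second notes: dotted whole note = 48; dotted whole note = 48; eighth note = 4; dotted eighth note = 6; dotted eighth = 6; dotted whole note = 48; dotted whole note = 48; dotted eighth = 6.
Total: 48 + 48 + 4 + 6 + 6 + 48 + 48 + 6 = 214 thirty-second notes.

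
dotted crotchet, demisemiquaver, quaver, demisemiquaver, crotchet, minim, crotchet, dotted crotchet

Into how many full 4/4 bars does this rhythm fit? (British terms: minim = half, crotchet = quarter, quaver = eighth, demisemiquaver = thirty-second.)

One bar of 4/4 = 32 thirty-second notes.
Convert each value to thirty-second notes: dotted crotchet = 12; demisemiquaver = 1; quaver = 4; demisemiquaver = 1; crotchet = 8; minim = 16; crotchet = 8; dotted crotchet = 12.
Total: 12 + 1 + 4 + 1 + 8 + 16 + 8 + 12 = 62.
62 ÷ 32 = 1 complete bar with 30 left over.

1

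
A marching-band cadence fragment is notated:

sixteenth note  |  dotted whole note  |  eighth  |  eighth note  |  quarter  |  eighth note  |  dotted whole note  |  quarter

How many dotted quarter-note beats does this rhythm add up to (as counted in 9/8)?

10.5

One dotted quarter-note beat = 6 sixteenth notes.
Convert each value to sixteenth notes: sixteenth note = 1; dotted whole note = 24; eighth = 2; eighth note = 2; quarter = 4; eighth note = 2; dotted whole note = 24; quarter = 4.
Adding: 1 + 24 + 2 + 2 + 4 + 2 + 24 + 4 = 63.
63 ÷ 6 = 10.5 beats.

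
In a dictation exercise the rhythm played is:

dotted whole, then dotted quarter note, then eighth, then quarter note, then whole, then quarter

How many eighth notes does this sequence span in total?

28

Working in eighth notes: dotted whole = 12; dotted quarter note = 3; eighth = 1; quarter note = 2; whole = 8; quarter = 2.
Adding: 12 + 3 + 1 + 2 + 8 + 2 = 28 eighth notes.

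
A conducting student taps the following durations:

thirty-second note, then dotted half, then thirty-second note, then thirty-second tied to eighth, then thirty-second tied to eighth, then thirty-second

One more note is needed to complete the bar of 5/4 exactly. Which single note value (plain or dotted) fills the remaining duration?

The bar of 5/4 = 40 thirty-second notes.
Convert each value to thirty-second notes: thirty-second note = 1; dotted half = 24; thirty-second note = 1; thirty-second tied to eighth (thirty-second + eighth) = 5; thirty-second tied to eighth (thirty-second + eighth) = 5; thirty-second = 1.
Sum: 1 + 24 + 1 + 5 + 5 + 1 = 37.
Remaining: 40 − 37 = 3 thirty-second notes, which is a dotted sixteenth note.

dotted sixteenth note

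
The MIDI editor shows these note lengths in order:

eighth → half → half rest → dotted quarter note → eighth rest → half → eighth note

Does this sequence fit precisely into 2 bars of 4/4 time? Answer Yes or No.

One bar of 4/4 = 8 eighth notes, so 2 bars = 16.
Convert each value to eighth notes: eighth = 1; half = 4; half rest = 4; dotted quarter note = 3; eighth rest = 1; half = 4; eighth note = 1.
Sum: 1 + 4 + 4 + 3 + 1 + 4 + 1 = 18.
18 exceeds 16, so the answer is No.

No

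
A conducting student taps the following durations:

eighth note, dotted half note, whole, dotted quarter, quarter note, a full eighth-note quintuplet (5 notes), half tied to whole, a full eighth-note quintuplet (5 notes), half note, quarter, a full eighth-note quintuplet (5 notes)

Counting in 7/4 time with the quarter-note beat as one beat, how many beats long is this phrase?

25

One quarter-note beat = 2 eighth notes.
Each duration in eighth notes: eighth note = 1; dotted half note = 6; whole = 8; dotted quarter = 3; quarter note = 2; a full eighth-note quintuplet (5 notes) (five quintuplet eighths span one half) = 4; half tied to whole (half + whole) = 12; a full eighth-note quintuplet (5 notes) (five quintuplet eighths span one half) = 4; half note = 4; quarter = 2; a full eighth-note quintuplet (5 notes) (five quintuplet eighths span one half) = 4.
Altogether 1 + 6 + 8 + 3 + 2 + 4 + 12 + 4 + 4 + 2 + 4 = 50.
50 ÷ 2 = 25 beats.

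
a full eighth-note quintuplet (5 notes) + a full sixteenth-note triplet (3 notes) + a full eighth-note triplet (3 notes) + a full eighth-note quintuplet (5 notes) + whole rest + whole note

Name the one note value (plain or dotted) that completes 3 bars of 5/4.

dotted quarter note

3 bars of 5/4 = 30 eighth notes.
In eighth notes: a full eighth-note quintuplet (5 notes) (five quintuplet eighths span one half) = 4; a full sixteenth-note triplet (3 notes) (three triplet sixteenths span one eighth) = 1; a full eighth-note triplet (3 notes) (three triplet eighths span one quarter) = 2; a full eighth-note quintuplet (5 notes) (five quintuplet eighths span one half) = 4; whole rest = 8; whole note = 8.
Total: 4 + 1 + 2 + 4 + 8 + 8 = 27.
Remaining: 30 − 27 = 3 eighth notes, which is a dotted quarter note.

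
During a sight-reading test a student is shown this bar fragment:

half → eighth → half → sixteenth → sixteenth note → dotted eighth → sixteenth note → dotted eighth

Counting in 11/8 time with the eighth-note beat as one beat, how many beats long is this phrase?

13.5

One eighth-note beat = 2 sixteenth notes.
Each duration in sixteenth notes: half = 8; eighth = 2; half = 8; sixteenth = 1; sixteenth note = 1; dotted eighth = 3; sixteenth note = 1; dotted eighth = 3.
Total: 8 + 2 + 8 + 1 + 1 + 3 + 1 + 3 = 27.
27 ÷ 2 = 13.5 beats.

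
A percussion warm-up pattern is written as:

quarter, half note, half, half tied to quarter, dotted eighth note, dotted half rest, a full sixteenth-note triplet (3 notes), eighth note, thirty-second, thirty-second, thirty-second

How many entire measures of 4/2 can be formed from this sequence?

1

One bar of 4/2 = 64 thirty-second notes.
In thirty-second notes: quarter = 8; half note = 16; half = 16; half tied to quarter (half + quarter) = 24; dotted eighth note = 6; dotted half rest = 24; a full sixteenth-note triplet (3 notes) (three triplet sixteenths span one eighth) = 4; eighth note = 4; thirty-second = 1; thirty-second = 1; thirty-second = 1.
Altogether 8 + 16 + 16 + 24 + 6 + 24 + 4 + 4 + 1 + 1 + 1 = 105.
105 ÷ 64 = 1 complete bar with 41 left over.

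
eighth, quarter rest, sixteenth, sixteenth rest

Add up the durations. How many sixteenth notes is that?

8

In sixteenth notes: eighth = 2; quarter rest = 4; sixteenth = 1; sixteenth rest = 1.
Altogether 2 + 4 + 1 + 1 = 8 sixteenth notes.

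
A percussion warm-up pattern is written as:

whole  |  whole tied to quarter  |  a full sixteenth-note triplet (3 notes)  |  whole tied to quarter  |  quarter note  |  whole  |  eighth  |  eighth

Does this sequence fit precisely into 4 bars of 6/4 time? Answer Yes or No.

One bar of 6/4 = 12 eighth notes, so 4 bars = 48.
Convert each value to eighth notes: whole = 8; whole tied to quarter (whole + quarter) = 10; a full sixteenth-note triplet (3 notes) (three triplet sixteenths span one eighth) = 1; whole tied to quarter (whole + quarter) = 10; quarter note = 2; whole = 8; eighth = 1; eighth = 1.
Adding: 8 + 10 + 1 + 10 + 2 + 8 + 1 + 1 = 41.
41 falls short of 48, so the answer is No.

No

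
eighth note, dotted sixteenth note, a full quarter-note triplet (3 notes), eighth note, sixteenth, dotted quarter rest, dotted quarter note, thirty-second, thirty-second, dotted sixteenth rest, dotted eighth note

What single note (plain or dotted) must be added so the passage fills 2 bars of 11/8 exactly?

2 bars of 11/8 = 88 thirty-second notes.
In thirty-second notes: eighth note = 4; dotted sixteenth note = 3; a full quarter-note triplet (3 notes) (three triplet quarters span one half) = 16; eighth note = 4; sixteenth = 2; dotted quarter rest = 12; dotted quarter note = 12; thirty-second = 1; thirty-second = 1; dotted sixteenth rest = 3; dotted eighth note = 6.
Adding: 4 + 3 + 16 + 4 + 2 + 12 + 12 + 1 + 1 + 3 + 6 = 64.
Remaining: 88 − 64 = 24 thirty-second notes, which is a dotted half note.

dotted half note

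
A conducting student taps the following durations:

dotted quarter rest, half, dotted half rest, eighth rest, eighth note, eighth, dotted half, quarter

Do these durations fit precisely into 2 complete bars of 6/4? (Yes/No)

Yes

One bar of 6/4 = 12 eighth notes, so 2 bars = 24.
Each duration in eighth notes: dotted quarter rest = 3; half = 4; dotted half rest = 6; eighth rest = 1; eighth note = 1; eighth = 1; dotted half = 6; quarter = 2.
Adding: 3 + 4 + 6 + 1 + 1 + 1 + 6 + 2 = 24.
24 equals 24, so the answer is Yes.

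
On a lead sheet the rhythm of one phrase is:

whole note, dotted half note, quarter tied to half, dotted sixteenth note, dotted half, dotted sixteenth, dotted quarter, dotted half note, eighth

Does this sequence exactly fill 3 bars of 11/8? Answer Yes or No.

No

One bar of 11/8 = 44 thirty-second notes, so 3 bars = 132.
Each duration in thirty-second notes: whole note = 32; dotted half note = 24; quarter tied to half (quarter + half) = 24; dotted sixteenth note = 3; dotted half = 24; dotted sixteenth = 3; dotted quarter = 12; dotted half note = 24; eighth = 4.
Total: 32 + 24 + 24 + 3 + 24 + 3 + 12 + 24 + 4 = 150.
150 exceeds 132, so the answer is No.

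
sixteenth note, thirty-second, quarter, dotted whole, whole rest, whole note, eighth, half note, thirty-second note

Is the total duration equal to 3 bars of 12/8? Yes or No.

Yes

One bar of 12/8 = 48 thirty-second notes, so 3 bars = 144.
Each duration in thirty-second notes: sixteenth note = 2; thirty-second = 1; quarter = 8; dotted whole = 48; whole rest = 32; whole note = 32; eighth = 4; half note = 16; thirty-second note = 1.
Total: 2 + 1 + 8 + 48 + 32 + 32 + 4 + 16 + 1 = 144.
144 equals 144, so the answer is Yes.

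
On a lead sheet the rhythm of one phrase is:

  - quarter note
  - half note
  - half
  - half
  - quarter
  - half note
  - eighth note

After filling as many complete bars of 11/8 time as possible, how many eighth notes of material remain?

One bar of 11/8 = 11 eighth notes.
In eighth notes: quarter note = 2; half note = 4; half = 4; half = 4; quarter = 2; half note = 4; eighth note = 1.
Sum: 2 + 4 + 4 + 4 + 2 + 4 + 1 = 21.
21 ÷ 11 = 1 complete bar with 10 eighth notes remaining.

10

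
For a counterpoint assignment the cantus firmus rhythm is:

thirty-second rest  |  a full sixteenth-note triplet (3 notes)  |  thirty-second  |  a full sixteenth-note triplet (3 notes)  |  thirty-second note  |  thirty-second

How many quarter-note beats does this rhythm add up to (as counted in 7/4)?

One quarter-note beat = 8 thirty-second notes.
Convert each value to thirty-second notes: thirty-second rest = 1; a full sixteenth-note triplet (3 notes) (three triplet sixteenths span one eighth) = 4; thirty-second = 1; a full sixteenth-note triplet (3 notes) (three triplet sixteenths span one eighth) = 4; thirty-second note = 1; thirty-second = 1.
Sum: 1 + 4 + 1 + 4 + 1 + 1 = 12.
12 ÷ 8 = 1.5 beats.

1.5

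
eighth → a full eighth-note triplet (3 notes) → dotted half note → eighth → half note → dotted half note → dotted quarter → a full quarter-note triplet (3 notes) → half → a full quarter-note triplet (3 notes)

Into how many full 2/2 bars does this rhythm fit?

One bar of 2/2 = 8 eighth notes.
Convert each value to eighth notes: eighth = 1; a full eighth-note triplet (3 notes) (three triplet eighths span one quarter) = 2; dotted half note = 6; eighth = 1; half note = 4; dotted half note = 6; dotted quarter = 3; a full quarter-note triplet (3 notes) (three triplet quarters span one half) = 4; half = 4; a full quarter-note triplet (3 notes) (three triplet quarters span one half) = 4.
Adding: 1 + 2 + 6 + 1 + 4 + 6 + 3 + 4 + 4 + 4 = 35.
35 ÷ 8 = 4 complete bars with 3 left over.

4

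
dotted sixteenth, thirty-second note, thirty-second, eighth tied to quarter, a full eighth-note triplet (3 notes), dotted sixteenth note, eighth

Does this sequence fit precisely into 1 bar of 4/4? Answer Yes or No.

Yes

One bar of 4/4 = 32 thirty-second notes.
Working in thirty-second notes: dotted sixteenth = 3; thirty-second note = 1; thirty-second = 1; eighth tied to quarter (eighth + quarter) = 12; a full eighth-note triplet (3 notes) (three triplet eighths span one quarter) = 8; dotted sixteenth note = 3; eighth = 4.
Sum: 3 + 1 + 1 + 12 + 8 + 3 + 4 = 32.
32 equals 32, so the answer is Yes.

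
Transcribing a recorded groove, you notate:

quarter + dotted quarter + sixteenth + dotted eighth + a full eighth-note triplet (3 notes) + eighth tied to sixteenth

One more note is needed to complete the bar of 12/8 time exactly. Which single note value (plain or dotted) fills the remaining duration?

The bar of 12/8 = 24 sixteenth notes.
In sixteenth notes: quarter = 4; dotted quarter = 6; sixteenth = 1; dotted eighth = 3; a full eighth-note triplet (3 notes) (three triplet eighths span one quarter) = 4; eighth tied to sixteenth (eighth + sixteenth) = 3.
Adding: 4 + 6 + 1 + 3 + 4 + 3 = 21.
Remaining: 24 − 21 = 3 sixteenth notes, which is a dotted eighth note.

dotted eighth note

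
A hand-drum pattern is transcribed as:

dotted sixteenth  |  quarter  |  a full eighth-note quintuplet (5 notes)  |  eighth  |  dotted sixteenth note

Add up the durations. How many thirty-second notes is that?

34

Convert each value to thirty-second notes: dotted sixteenth = 3; quarter = 8; a full eighth-note quintuplet (5 notes) (five quintuplet eighths span one half) = 16; eighth = 4; dotted sixteenth note = 3.
Total: 3 + 8 + 16 + 4 + 3 = 34 thirty-second notes.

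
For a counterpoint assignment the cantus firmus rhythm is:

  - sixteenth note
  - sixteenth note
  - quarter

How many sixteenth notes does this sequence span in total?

Convert each value to sixteenth notes: sixteenth note = 1; sixteenth note = 1; quarter = 4.
Adding: 1 + 1 + 4 = 6 sixteenth notes.

6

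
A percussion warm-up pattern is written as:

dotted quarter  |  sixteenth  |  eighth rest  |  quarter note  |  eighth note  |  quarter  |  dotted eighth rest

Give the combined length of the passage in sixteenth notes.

22

Convert each value to sixteenth notes: dotted quarter = 6; sixteenth = 1; eighth rest = 2; quarter note = 4; eighth note = 2; quarter = 4; dotted eighth rest = 3.
Adding: 6 + 1 + 2 + 4 + 2 + 4 + 3 = 22 sixteenth notes.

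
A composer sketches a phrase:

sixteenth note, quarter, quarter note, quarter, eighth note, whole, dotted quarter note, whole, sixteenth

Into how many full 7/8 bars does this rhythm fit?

One bar of 7/8 = 14 sixteenth notes.
Convert each value to sixteenth notes: sixteenth note = 1; quarter = 4; quarter note = 4; quarter = 4; eighth note = 2; whole = 16; dotted quarter note = 6; whole = 16; sixteenth = 1.
Sum: 1 + 4 + 4 + 4 + 2 + 16 + 6 + 16 + 1 = 54.
54 ÷ 14 = 3 complete bars with 12 left over.

3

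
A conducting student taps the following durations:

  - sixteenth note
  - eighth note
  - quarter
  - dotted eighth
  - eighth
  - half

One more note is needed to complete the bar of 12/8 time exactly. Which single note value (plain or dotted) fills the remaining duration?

The bar of 12/8 = 24 sixteenth notes.
Each duration in sixteenth notes: sixteenth note = 1; eighth note = 2; quarter = 4; dotted eighth = 3; eighth = 2; half = 8.
Altogether 1 + 2 + 4 + 3 + 2 + 8 = 20.
Remaining: 24 − 20 = 4 sixteenth notes, which is a quarter note.

quarter note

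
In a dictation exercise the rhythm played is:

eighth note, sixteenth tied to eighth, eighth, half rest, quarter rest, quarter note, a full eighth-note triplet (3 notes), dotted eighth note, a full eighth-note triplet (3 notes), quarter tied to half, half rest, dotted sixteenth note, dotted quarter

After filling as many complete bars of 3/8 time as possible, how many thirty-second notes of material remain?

One bar of 3/8 = 12 thirty-second notes.
Working in thirty-second notes: eighth note = 4; sixteenth tied to eighth (sixteenth + eighth) = 6; eighth = 4; half rest = 16; quarter rest = 8; quarter note = 8; a full eighth-note triplet (3 notes) (three triplet eighths span one quarter) = 8; dotted eighth note = 6; a full eighth-note triplet (3 notes) (three triplet eighths span one quarter) = 8; quarter tied to half (quarter + half) = 24; half rest = 16; dotted sixteenth note = 3; dotted quarter = 12.
Sum: 4 + 6 + 4 + 16 + 8 + 8 + 8 + 6 + 8 + 24 + 16 + 3 + 12 = 123.
123 ÷ 12 = 10 complete bars with 3 thirty-second notes remaining.

3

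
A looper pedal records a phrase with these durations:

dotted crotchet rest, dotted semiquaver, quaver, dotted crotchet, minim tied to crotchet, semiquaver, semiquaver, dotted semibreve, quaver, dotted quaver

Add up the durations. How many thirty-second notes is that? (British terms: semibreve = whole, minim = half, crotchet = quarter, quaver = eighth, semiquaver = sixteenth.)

117

Convert each value to thirty-second notes: dotted crotchet rest = 12; dotted semiquaver = 3; quaver = 4; dotted crotchet = 12; minim tied to crotchet (minim + crotchet) = 24; semiquaver = 2; semiquaver = 2; dotted semibreve = 48; quaver = 4; dotted quaver = 6.
Sum: 12 + 3 + 4 + 12 + 24 + 2 + 2 + 48 + 4 + 6 = 117 thirty-second notes.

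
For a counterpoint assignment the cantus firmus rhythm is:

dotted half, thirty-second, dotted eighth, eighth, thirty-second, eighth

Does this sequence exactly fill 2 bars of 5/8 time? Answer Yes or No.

Yes

One bar of 5/8 = 20 thirty-second notes, so 2 bars = 40.
Express everything in thirty-second notes: dotted half = 24; thirty-second = 1; dotted eighth = 6; eighth = 4; thirty-second = 1; eighth = 4.
Sum: 24 + 1 + 6 + 4 + 1 + 4 = 40.
40 equals 40, so the answer is Yes.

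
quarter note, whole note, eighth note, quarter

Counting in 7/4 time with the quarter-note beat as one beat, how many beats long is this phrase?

One quarter-note beat = 2 eighth notes.
Each duration in eighth notes: quarter note = 2; whole note = 8; eighth note = 1; quarter = 2.
Total: 2 + 8 + 1 + 2 = 13.
13 ÷ 2 = 6.5 beats.

6.5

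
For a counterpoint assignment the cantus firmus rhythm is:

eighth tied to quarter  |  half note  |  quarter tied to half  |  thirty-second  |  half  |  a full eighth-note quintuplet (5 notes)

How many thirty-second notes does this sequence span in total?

In thirty-second notes: eighth tied to quarter (eighth + quarter) = 12; half note = 16; quarter tied to half (quarter + half) = 24; thirty-second = 1; half = 16; a full eighth-note quintuplet (5 notes) (five quintuplet eighths span one half) = 16.
Adding: 12 + 16 + 24 + 1 + 16 + 16 = 85 thirty-second notes.

85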